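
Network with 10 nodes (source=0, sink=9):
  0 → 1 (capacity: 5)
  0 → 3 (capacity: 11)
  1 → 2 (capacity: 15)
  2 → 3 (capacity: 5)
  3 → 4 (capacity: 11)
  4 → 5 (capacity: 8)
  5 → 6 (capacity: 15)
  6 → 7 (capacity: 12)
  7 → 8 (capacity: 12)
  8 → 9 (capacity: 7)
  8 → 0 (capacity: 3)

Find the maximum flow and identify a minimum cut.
Max flow = 7, Min cut edges: (8,9)

Maximum flow: 7
Minimum cut: (8,9)
Partition: S = [0, 1, 2, 3, 4, 5, 6, 7, 8], T = [9]

Max-flow min-cut theorem verified: both equal 7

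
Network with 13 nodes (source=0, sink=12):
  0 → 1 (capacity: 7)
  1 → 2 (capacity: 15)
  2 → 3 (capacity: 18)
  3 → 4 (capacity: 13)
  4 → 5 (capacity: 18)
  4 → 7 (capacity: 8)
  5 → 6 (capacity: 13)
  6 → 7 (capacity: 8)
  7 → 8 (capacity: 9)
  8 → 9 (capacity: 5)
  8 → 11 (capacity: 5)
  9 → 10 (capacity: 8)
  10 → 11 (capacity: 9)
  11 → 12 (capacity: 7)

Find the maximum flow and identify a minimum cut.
Max flow = 7, Min cut edges: (11,12)

Maximum flow: 7
Minimum cut: (11,12)
Partition: S = [0, 1, 2, 3, 4, 5, 6, 7, 8, 9, 10, 11], T = [12]

Max-flow min-cut theorem verified: both equal 7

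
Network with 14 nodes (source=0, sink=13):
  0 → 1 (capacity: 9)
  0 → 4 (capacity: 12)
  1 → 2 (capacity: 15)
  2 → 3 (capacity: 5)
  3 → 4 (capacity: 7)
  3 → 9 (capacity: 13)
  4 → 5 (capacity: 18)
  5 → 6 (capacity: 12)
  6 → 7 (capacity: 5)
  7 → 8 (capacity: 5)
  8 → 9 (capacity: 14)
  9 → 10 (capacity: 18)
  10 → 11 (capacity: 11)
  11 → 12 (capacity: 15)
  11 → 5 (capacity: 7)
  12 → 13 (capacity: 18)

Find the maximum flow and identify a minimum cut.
Max flow = 10, Min cut edges: (2,3), (7,8)

Maximum flow: 10
Minimum cut: (2,3), (7,8)
Partition: S = [0, 1, 2, 4, 5, 6, 7], T = [3, 8, 9, 10, 11, 12, 13]

Max-flow min-cut theorem verified: both equal 10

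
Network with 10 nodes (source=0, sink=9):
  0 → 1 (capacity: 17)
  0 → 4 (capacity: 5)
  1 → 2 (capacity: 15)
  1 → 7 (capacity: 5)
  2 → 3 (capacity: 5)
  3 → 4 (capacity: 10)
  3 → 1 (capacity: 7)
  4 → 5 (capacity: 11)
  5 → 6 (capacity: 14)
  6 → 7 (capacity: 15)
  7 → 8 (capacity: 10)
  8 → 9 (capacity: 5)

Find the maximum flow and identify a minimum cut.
Max flow = 5, Min cut edges: (8,9)

Maximum flow: 5
Minimum cut: (8,9)
Partition: S = [0, 1, 2, 3, 4, 5, 6, 7, 8], T = [9]

Max-flow min-cut theorem verified: both equal 5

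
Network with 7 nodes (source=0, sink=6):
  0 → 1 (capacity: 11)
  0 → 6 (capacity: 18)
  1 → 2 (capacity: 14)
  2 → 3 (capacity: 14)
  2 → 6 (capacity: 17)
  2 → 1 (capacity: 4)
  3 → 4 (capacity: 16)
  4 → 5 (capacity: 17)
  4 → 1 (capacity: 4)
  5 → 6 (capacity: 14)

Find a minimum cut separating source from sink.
Min cut value = 29, edges: (0,1), (0,6)

Min cut value: 29
Partition: S = [0], T = [1, 2, 3, 4, 5, 6]
Cut edges: (0,1), (0,6)

By max-flow min-cut theorem, max flow = min cut = 29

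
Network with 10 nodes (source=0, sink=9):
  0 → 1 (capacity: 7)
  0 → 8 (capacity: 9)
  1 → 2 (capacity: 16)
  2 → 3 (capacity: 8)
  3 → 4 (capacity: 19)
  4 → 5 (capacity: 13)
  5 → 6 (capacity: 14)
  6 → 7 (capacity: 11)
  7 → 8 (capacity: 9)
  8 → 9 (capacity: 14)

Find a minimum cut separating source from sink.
Min cut value = 14, edges: (8,9)

Min cut value: 14
Partition: S = [0, 1, 2, 3, 4, 5, 6, 7, 8], T = [9]
Cut edges: (8,9)

By max-flow min-cut theorem, max flow = min cut = 14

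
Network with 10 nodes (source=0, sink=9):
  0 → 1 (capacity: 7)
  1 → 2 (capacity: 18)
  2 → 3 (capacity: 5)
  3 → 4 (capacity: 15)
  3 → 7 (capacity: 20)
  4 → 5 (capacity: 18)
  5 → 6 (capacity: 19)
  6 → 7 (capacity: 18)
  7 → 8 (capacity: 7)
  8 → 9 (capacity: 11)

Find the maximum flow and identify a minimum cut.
Max flow = 5, Min cut edges: (2,3)

Maximum flow: 5
Minimum cut: (2,3)
Partition: S = [0, 1, 2], T = [3, 4, 5, 6, 7, 8, 9]

Max-flow min-cut theorem verified: both equal 5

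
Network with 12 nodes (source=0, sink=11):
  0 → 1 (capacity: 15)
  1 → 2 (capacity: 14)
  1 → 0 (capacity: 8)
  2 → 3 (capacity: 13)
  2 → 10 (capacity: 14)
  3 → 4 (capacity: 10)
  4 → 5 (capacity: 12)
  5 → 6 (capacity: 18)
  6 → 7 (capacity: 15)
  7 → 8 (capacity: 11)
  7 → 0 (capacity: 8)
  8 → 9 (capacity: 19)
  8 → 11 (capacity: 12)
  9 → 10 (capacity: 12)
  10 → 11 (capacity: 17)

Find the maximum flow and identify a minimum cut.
Max flow = 14, Min cut edges: (1,2)

Maximum flow: 14
Minimum cut: (1,2)
Partition: S = [0, 1], T = [2, 3, 4, 5, 6, 7, 8, 9, 10, 11]

Max-flow min-cut theorem verified: both equal 14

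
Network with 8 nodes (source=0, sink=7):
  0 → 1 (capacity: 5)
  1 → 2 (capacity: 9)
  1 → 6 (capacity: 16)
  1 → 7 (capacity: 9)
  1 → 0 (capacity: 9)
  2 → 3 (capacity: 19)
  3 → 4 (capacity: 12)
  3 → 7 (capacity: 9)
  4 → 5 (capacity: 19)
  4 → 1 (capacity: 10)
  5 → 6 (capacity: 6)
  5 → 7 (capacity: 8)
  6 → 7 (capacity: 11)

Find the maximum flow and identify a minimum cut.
Max flow = 5, Min cut edges: (0,1)

Maximum flow: 5
Minimum cut: (0,1)
Partition: S = [0], T = [1, 2, 3, 4, 5, 6, 7]

Max-flow min-cut theorem verified: both equal 5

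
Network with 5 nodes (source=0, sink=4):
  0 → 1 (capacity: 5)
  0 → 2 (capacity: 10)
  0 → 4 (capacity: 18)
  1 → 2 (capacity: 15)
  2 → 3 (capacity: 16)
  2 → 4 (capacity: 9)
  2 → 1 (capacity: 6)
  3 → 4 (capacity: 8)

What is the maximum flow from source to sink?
Maximum flow = 33

Max flow: 33

Flow assignment:
  0 → 1: 5/5
  0 → 2: 10/10
  0 → 4: 18/18
  1 → 2: 5/15
  2 → 3: 6/16
  2 → 4: 9/9
  3 → 4: 6/8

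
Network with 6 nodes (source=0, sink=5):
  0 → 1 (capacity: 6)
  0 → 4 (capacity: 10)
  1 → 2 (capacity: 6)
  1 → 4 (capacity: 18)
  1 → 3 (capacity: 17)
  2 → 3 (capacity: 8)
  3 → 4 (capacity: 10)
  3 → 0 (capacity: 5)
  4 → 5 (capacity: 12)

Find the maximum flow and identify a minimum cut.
Max flow = 12, Min cut edges: (4,5)

Maximum flow: 12
Minimum cut: (4,5)
Partition: S = [0, 1, 2, 3, 4], T = [5]

Max-flow min-cut theorem verified: both equal 12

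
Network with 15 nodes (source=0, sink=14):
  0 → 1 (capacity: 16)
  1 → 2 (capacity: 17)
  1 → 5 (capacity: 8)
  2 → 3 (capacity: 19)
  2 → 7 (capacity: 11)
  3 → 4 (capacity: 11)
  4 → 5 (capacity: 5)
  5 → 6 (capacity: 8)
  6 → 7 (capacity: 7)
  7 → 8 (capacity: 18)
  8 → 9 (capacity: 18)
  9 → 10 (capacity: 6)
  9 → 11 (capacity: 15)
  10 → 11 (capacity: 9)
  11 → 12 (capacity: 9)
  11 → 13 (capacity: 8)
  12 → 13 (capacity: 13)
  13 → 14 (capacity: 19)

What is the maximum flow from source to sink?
Maximum flow = 16

Max flow: 16

Flow assignment:
  0 → 1: 16/16
  1 → 2: 11/17
  1 → 5: 5/8
  2 → 7: 11/11
  5 → 6: 5/8
  6 → 7: 5/7
  7 → 8: 16/18
  8 → 9: 16/18
  9 → 10: 1/6
  9 → 11: 15/15
  10 → 11: 1/9
  11 → 12: 8/9
  11 → 13: 8/8
  12 → 13: 8/13
  13 → 14: 16/19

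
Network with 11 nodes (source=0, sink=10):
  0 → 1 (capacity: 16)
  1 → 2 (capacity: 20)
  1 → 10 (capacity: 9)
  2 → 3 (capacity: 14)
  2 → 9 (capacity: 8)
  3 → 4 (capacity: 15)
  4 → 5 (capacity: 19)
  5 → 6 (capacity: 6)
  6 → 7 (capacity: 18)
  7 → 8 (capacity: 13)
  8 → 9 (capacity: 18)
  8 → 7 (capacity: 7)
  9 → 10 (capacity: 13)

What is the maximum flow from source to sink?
Maximum flow = 16

Max flow: 16

Flow assignment:
  0 → 1: 16/16
  1 → 2: 7/20
  1 → 10: 9/9
  2 → 9: 7/8
  9 → 10: 7/13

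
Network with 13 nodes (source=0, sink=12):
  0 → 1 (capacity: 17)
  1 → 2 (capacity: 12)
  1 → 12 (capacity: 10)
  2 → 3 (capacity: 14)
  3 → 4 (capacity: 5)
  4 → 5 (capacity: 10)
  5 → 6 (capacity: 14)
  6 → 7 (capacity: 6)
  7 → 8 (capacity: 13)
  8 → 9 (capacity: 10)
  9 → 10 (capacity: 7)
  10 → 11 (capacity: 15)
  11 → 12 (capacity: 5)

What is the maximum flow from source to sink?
Maximum flow = 15

Max flow: 15

Flow assignment:
  0 → 1: 15/17
  1 → 2: 5/12
  1 → 12: 10/10
  2 → 3: 5/14
  3 → 4: 5/5
  4 → 5: 5/10
  5 → 6: 5/14
  6 → 7: 5/6
  7 → 8: 5/13
  8 → 9: 5/10
  9 → 10: 5/7
  10 → 11: 5/15
  11 → 12: 5/5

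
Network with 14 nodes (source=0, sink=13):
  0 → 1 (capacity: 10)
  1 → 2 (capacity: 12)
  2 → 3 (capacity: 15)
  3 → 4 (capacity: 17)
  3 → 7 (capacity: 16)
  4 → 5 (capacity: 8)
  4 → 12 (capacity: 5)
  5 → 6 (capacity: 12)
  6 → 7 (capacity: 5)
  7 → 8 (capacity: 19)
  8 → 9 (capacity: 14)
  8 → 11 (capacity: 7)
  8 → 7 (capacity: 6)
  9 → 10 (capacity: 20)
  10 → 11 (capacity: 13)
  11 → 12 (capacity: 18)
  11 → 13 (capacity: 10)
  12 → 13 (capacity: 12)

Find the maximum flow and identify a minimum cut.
Max flow = 10, Min cut edges: (0,1)

Maximum flow: 10
Minimum cut: (0,1)
Partition: S = [0], T = [1, 2, 3, 4, 5, 6, 7, 8, 9, 10, 11, 12, 13]

Max-flow min-cut theorem verified: both equal 10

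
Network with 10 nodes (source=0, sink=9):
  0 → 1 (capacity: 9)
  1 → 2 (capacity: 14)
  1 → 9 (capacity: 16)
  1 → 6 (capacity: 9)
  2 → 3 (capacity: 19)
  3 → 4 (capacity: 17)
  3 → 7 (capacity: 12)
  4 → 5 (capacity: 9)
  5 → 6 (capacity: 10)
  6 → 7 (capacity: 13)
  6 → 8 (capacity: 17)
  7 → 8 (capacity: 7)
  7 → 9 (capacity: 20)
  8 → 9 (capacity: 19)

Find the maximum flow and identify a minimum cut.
Max flow = 9, Min cut edges: (0,1)

Maximum flow: 9
Minimum cut: (0,1)
Partition: S = [0], T = [1, 2, 3, 4, 5, 6, 7, 8, 9]

Max-flow min-cut theorem verified: both equal 9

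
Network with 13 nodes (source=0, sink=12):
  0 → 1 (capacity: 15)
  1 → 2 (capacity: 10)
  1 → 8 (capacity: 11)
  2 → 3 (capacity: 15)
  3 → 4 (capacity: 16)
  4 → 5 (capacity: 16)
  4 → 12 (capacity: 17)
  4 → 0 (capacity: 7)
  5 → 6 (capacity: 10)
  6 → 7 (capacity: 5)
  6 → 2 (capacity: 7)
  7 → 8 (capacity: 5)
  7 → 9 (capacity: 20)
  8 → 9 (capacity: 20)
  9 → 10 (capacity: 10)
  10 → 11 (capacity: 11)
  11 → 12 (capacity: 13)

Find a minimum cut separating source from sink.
Min cut value = 15, edges: (0,1)

Min cut value: 15
Partition: S = [0], T = [1, 2, 3, 4, 5, 6, 7, 8, 9, 10, 11, 12]
Cut edges: (0,1)

By max-flow min-cut theorem, max flow = min cut = 15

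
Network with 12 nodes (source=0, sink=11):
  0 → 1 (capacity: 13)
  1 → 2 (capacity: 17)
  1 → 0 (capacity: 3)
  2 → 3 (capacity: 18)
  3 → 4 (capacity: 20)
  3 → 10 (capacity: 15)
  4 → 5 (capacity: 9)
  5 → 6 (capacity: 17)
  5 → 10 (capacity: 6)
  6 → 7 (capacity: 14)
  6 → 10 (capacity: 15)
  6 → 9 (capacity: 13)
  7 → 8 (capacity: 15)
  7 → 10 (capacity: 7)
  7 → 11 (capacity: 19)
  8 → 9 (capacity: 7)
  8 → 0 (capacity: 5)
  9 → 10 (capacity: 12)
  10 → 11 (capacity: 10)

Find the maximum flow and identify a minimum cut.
Max flow = 13, Min cut edges: (0,1)

Maximum flow: 13
Minimum cut: (0,1)
Partition: S = [0], T = [1, 2, 3, 4, 5, 6, 7, 8, 9, 10, 11]

Max-flow min-cut theorem verified: both equal 13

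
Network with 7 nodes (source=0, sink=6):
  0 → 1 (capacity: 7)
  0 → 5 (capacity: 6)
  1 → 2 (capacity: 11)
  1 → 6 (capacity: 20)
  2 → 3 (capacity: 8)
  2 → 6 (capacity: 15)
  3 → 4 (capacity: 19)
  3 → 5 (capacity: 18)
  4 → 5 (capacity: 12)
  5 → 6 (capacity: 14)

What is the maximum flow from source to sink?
Maximum flow = 13

Max flow: 13

Flow assignment:
  0 → 1: 7/7
  0 → 5: 6/6
  1 → 6: 7/20
  5 → 6: 6/14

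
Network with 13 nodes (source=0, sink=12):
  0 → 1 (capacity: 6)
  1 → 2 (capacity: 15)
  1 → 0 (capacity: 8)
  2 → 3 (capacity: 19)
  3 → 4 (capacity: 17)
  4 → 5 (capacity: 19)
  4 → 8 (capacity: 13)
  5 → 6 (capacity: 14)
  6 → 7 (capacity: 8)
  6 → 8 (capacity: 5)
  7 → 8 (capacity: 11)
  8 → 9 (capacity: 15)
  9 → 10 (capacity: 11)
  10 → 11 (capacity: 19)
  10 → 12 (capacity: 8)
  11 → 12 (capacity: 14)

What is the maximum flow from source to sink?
Maximum flow = 6

Max flow: 6

Flow assignment:
  0 → 1: 6/6
  1 → 2: 6/15
  2 → 3: 6/19
  3 → 4: 6/17
  4 → 8: 6/13
  8 → 9: 6/15
  9 → 10: 6/11
  10 → 12: 6/8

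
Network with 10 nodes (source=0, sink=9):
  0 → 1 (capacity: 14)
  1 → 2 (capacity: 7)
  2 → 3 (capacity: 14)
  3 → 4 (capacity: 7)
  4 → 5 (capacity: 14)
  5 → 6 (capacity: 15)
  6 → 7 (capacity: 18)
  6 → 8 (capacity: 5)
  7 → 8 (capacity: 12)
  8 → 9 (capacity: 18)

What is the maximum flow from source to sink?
Maximum flow = 7

Max flow: 7

Flow assignment:
  0 → 1: 7/14
  1 → 2: 7/7
  2 → 3: 7/14
  3 → 4: 7/7
  4 → 5: 7/14
  5 → 6: 7/15
  6 → 7: 2/18
  6 → 8: 5/5
  7 → 8: 2/12
  8 → 9: 7/18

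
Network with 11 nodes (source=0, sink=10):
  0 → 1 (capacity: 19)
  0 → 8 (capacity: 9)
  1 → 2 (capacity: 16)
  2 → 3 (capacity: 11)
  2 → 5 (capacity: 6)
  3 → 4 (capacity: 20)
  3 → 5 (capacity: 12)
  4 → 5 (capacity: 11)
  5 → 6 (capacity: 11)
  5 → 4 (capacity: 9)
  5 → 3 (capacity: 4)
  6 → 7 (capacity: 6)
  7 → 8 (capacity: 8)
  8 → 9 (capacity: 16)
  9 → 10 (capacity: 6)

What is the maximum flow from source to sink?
Maximum flow = 6

Max flow: 6

Flow assignment:
  0 → 1: 6/19
  1 → 2: 6/16
  2 → 3: 5/11
  2 → 5: 1/6
  3 → 5: 5/12
  5 → 6: 6/11
  6 → 7: 6/6
  7 → 8: 6/8
  8 → 9: 6/16
  9 → 10: 6/6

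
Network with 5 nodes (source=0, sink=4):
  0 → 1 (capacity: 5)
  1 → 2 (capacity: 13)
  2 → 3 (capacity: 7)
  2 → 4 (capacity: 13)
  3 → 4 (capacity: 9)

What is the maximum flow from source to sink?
Maximum flow = 5

Max flow: 5

Flow assignment:
  0 → 1: 5/5
  1 → 2: 5/13
  2 → 4: 5/13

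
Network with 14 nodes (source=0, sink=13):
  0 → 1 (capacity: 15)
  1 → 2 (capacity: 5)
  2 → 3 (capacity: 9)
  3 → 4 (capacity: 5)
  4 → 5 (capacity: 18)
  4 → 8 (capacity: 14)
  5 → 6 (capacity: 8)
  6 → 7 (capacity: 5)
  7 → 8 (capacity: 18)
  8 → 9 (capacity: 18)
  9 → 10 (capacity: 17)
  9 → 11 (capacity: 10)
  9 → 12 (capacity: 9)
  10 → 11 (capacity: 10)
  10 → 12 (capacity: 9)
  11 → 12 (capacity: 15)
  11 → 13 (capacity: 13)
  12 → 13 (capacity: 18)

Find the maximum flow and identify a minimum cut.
Max flow = 5, Min cut edges: (3,4)

Maximum flow: 5
Minimum cut: (3,4)
Partition: S = [0, 1, 2, 3], T = [4, 5, 6, 7, 8, 9, 10, 11, 12, 13]

Max-flow min-cut theorem verified: both equal 5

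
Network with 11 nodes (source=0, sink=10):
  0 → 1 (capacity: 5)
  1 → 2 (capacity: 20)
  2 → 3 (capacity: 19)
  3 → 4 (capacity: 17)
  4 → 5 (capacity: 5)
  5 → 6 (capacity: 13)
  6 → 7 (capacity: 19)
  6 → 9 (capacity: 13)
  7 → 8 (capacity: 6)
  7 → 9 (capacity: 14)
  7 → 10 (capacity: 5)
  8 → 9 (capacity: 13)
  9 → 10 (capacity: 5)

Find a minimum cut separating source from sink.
Min cut value = 5, edges: (4,5)

Min cut value: 5
Partition: S = [0, 1, 2, 3, 4], T = [5, 6, 7, 8, 9, 10]
Cut edges: (4,5)

By max-flow min-cut theorem, max flow = min cut = 5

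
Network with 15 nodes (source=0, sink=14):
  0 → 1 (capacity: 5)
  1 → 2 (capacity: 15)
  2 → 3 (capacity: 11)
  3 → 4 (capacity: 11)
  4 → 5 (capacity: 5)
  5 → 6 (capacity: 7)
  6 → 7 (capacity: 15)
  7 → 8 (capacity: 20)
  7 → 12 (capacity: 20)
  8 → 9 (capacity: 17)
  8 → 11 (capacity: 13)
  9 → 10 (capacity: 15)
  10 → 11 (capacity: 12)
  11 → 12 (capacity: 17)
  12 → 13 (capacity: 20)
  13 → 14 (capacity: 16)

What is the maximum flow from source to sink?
Maximum flow = 5

Max flow: 5

Flow assignment:
  0 → 1: 5/5
  1 → 2: 5/15
  2 → 3: 5/11
  3 → 4: 5/11
  4 → 5: 5/5
  5 → 6: 5/7
  6 → 7: 5/15
  7 → 12: 5/20
  12 → 13: 5/20
  13 → 14: 5/16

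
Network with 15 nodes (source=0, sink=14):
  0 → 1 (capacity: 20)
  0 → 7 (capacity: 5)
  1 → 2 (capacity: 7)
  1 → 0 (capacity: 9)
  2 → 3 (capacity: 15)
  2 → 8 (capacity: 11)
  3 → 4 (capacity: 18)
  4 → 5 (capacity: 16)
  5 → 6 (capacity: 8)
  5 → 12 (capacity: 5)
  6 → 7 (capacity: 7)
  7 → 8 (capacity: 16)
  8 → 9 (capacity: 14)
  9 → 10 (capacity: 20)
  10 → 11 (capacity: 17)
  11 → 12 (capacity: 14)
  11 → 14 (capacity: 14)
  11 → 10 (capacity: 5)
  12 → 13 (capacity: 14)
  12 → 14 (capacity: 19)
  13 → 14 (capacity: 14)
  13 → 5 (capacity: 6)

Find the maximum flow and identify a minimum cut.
Max flow = 12, Min cut edges: (0,7), (1,2)

Maximum flow: 12
Minimum cut: (0,7), (1,2)
Partition: S = [0, 1], T = [2, 3, 4, 5, 6, 7, 8, 9, 10, 11, 12, 13, 14]

Max-flow min-cut theorem verified: both equal 12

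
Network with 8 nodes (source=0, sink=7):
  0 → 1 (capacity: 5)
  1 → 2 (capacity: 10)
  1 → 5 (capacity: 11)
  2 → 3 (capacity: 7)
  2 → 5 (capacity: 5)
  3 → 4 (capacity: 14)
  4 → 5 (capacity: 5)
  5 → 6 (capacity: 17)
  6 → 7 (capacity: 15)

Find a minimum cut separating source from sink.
Min cut value = 5, edges: (0,1)

Min cut value: 5
Partition: S = [0], T = [1, 2, 3, 4, 5, 6, 7]
Cut edges: (0,1)

By max-flow min-cut theorem, max flow = min cut = 5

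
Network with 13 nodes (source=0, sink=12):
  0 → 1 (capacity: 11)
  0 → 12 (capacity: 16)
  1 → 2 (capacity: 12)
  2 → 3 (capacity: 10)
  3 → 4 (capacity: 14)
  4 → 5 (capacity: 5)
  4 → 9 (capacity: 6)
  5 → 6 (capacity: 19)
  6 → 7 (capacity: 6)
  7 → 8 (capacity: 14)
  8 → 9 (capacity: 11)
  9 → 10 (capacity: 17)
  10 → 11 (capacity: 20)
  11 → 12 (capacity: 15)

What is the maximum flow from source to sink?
Maximum flow = 26

Max flow: 26

Flow assignment:
  0 → 1: 10/11
  0 → 12: 16/16
  1 → 2: 10/12
  2 → 3: 10/10
  3 → 4: 10/14
  4 → 5: 4/5
  4 → 9: 6/6
  5 → 6: 4/19
  6 → 7: 4/6
  7 → 8: 4/14
  8 → 9: 4/11
  9 → 10: 10/17
  10 → 11: 10/20
  11 → 12: 10/15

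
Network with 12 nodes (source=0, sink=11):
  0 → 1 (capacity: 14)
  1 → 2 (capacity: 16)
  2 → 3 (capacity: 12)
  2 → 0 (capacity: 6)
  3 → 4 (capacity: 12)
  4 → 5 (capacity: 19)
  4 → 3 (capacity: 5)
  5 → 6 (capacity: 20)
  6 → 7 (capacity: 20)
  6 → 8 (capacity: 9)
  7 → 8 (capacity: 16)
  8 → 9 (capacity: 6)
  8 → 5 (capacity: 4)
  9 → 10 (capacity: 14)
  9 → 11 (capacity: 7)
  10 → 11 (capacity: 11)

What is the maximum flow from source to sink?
Maximum flow = 6

Max flow: 6

Flow assignment:
  0 → 1: 12/14
  1 → 2: 12/16
  2 → 3: 6/12
  2 → 0: 6/6
  3 → 4: 6/12
  4 → 5: 6/19
  5 → 6: 9/20
  6 → 7: 3/20
  6 → 8: 6/9
  7 → 8: 3/16
  8 → 9: 6/6
  8 → 5: 3/4
  9 → 11: 6/7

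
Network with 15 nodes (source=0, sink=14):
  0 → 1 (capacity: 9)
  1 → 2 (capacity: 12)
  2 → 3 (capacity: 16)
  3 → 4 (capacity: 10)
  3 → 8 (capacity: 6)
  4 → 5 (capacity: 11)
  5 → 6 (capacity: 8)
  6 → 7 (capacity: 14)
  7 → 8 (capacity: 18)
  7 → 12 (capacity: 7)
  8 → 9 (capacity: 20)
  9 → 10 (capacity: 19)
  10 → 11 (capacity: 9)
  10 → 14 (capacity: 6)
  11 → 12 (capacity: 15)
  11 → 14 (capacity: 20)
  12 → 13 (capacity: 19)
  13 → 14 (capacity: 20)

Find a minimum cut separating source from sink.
Min cut value = 9, edges: (0,1)

Min cut value: 9
Partition: S = [0], T = [1, 2, 3, 4, 5, 6, 7, 8, 9, 10, 11, 12, 13, 14]
Cut edges: (0,1)

By max-flow min-cut theorem, max flow = min cut = 9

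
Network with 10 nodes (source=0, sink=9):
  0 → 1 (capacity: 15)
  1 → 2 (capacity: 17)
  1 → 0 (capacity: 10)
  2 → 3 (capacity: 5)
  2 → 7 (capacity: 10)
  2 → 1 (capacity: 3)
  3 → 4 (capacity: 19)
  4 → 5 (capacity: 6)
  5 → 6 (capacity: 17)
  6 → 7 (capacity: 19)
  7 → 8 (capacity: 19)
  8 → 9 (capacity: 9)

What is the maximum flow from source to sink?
Maximum flow = 9

Max flow: 9

Flow assignment:
  0 → 1: 9/15
  1 → 2: 9/17
  2 → 3: 5/5
  2 → 7: 4/10
  3 → 4: 5/19
  4 → 5: 5/6
  5 → 6: 5/17
  6 → 7: 5/19
  7 → 8: 9/19
  8 → 9: 9/9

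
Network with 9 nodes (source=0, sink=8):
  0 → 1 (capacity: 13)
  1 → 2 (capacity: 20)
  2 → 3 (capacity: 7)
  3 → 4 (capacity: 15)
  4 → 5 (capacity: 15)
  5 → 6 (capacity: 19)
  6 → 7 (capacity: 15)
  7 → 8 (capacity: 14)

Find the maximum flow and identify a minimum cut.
Max flow = 7, Min cut edges: (2,3)

Maximum flow: 7
Minimum cut: (2,3)
Partition: S = [0, 1, 2], T = [3, 4, 5, 6, 7, 8]

Max-flow min-cut theorem verified: both equal 7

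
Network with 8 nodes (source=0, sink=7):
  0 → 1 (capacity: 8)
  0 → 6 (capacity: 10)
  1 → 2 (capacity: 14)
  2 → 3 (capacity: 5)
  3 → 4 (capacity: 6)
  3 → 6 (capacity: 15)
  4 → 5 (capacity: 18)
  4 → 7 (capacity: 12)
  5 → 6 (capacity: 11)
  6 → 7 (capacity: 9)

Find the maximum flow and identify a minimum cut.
Max flow = 14, Min cut edges: (2,3), (6,7)

Maximum flow: 14
Minimum cut: (2,3), (6,7)
Partition: S = [0, 1, 2, 5, 6], T = [3, 4, 7]

Max-flow min-cut theorem verified: both equal 14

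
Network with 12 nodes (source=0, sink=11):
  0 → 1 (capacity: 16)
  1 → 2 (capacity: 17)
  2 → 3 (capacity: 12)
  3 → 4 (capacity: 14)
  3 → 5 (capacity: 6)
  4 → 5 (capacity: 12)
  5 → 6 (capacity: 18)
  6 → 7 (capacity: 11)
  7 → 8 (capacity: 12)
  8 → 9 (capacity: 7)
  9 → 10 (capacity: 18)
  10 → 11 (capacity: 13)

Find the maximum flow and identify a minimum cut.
Max flow = 7, Min cut edges: (8,9)

Maximum flow: 7
Minimum cut: (8,9)
Partition: S = [0, 1, 2, 3, 4, 5, 6, 7, 8], T = [9, 10, 11]

Max-flow min-cut theorem verified: both equal 7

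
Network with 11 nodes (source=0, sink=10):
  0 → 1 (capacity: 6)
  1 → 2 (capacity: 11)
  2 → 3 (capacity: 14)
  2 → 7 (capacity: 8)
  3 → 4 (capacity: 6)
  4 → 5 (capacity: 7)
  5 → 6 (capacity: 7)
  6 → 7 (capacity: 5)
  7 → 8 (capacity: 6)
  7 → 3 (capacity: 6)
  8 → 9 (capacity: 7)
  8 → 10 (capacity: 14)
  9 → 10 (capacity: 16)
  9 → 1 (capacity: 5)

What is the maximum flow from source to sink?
Maximum flow = 6

Max flow: 6

Flow assignment:
  0 → 1: 6/6
  1 → 2: 6/11
  2 → 7: 6/8
  7 → 8: 6/6
  8 → 10: 6/14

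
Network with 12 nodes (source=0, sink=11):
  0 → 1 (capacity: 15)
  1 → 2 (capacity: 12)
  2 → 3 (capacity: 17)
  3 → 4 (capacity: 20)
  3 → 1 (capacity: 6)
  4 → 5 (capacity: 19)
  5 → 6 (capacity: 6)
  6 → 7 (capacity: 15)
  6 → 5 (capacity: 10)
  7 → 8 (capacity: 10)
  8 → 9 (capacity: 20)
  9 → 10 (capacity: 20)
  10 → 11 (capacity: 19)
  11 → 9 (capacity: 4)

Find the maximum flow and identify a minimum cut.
Max flow = 6, Min cut edges: (5,6)

Maximum flow: 6
Minimum cut: (5,6)
Partition: S = [0, 1, 2, 3, 4, 5], T = [6, 7, 8, 9, 10, 11]

Max-flow min-cut theorem verified: both equal 6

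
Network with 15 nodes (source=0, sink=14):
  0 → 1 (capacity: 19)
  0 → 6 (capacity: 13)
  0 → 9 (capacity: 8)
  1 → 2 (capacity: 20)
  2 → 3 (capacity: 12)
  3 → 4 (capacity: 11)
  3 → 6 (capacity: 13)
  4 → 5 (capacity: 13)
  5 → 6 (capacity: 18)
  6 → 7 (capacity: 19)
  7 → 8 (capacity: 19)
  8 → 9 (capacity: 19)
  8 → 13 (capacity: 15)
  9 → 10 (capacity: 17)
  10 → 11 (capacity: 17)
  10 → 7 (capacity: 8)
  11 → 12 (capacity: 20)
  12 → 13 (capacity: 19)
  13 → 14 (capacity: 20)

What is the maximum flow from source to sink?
Maximum flow = 20

Max flow: 20

Flow assignment:
  0 → 1: 12/19
  0 → 6: 7/13
  0 → 9: 1/8
  1 → 2: 12/20
  2 → 3: 12/12
  3 → 6: 12/13
  6 → 7: 19/19
  7 → 8: 19/19
  8 → 9: 11/19
  8 → 13: 8/15
  9 → 10: 12/17
  10 → 11: 12/17
  11 → 12: 12/20
  12 → 13: 12/19
  13 → 14: 20/20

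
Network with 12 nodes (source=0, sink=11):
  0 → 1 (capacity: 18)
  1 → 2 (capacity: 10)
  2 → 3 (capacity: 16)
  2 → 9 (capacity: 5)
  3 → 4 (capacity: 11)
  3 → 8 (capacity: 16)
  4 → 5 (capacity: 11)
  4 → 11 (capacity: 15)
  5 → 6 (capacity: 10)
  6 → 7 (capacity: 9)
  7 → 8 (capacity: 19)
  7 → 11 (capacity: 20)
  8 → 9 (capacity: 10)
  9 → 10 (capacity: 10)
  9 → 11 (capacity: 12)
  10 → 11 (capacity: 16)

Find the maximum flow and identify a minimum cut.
Max flow = 10, Min cut edges: (1,2)

Maximum flow: 10
Minimum cut: (1,2)
Partition: S = [0, 1], T = [2, 3, 4, 5, 6, 7, 8, 9, 10, 11]

Max-flow min-cut theorem verified: both equal 10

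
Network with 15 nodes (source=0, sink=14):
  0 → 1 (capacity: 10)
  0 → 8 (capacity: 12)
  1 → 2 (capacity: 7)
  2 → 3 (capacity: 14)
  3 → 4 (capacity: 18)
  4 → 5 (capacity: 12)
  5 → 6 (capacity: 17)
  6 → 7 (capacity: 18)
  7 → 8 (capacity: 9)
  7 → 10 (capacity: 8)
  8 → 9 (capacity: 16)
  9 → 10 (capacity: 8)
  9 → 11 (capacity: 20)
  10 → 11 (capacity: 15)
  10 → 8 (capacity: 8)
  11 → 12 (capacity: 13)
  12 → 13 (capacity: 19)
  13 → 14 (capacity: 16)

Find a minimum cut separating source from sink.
Min cut value = 13, edges: (11,12)

Min cut value: 13
Partition: S = [0, 1, 2, 3, 4, 5, 6, 7, 8, 9, 10, 11], T = [12, 13, 14]
Cut edges: (11,12)

By max-flow min-cut theorem, max flow = min cut = 13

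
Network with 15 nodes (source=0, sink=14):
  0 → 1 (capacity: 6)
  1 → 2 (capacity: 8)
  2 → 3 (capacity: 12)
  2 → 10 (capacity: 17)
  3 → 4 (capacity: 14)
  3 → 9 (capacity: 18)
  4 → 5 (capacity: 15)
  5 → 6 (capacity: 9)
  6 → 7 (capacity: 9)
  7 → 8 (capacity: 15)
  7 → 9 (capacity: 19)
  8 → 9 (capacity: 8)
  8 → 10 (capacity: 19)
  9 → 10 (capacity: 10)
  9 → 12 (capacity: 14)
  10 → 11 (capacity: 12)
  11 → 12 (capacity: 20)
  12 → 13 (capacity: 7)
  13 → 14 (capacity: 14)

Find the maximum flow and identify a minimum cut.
Max flow = 6, Min cut edges: (0,1)

Maximum flow: 6
Minimum cut: (0,1)
Partition: S = [0], T = [1, 2, 3, 4, 5, 6, 7, 8, 9, 10, 11, 12, 13, 14]

Max-flow min-cut theorem verified: both equal 6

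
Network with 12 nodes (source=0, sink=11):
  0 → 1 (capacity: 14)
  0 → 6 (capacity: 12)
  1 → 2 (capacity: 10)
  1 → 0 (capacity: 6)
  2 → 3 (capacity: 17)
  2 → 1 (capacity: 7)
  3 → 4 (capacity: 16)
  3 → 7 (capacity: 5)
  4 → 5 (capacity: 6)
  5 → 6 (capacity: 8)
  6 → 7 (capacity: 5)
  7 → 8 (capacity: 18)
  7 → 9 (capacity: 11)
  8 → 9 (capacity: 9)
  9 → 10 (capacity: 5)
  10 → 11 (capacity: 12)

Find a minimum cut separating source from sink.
Min cut value = 5, edges: (9,10)

Min cut value: 5
Partition: S = [0, 1, 2, 3, 4, 5, 6, 7, 8, 9], T = [10, 11]
Cut edges: (9,10)

By max-flow min-cut theorem, max flow = min cut = 5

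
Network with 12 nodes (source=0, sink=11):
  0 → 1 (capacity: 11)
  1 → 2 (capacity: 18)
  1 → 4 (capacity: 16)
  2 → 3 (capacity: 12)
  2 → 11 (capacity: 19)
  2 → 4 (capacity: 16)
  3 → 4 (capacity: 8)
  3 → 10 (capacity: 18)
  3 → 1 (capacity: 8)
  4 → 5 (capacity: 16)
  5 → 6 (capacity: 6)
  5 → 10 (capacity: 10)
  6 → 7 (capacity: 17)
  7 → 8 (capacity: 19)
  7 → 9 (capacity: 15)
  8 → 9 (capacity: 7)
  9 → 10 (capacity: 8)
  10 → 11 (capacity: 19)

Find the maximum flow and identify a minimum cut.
Max flow = 11, Min cut edges: (0,1)

Maximum flow: 11
Minimum cut: (0,1)
Partition: S = [0], T = [1, 2, 3, 4, 5, 6, 7, 8, 9, 10, 11]

Max-flow min-cut theorem verified: both equal 11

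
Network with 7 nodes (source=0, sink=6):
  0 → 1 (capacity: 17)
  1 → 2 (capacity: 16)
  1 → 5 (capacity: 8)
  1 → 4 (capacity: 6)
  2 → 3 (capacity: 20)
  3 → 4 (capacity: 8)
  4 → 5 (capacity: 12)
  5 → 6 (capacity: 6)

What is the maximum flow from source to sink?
Maximum flow = 6

Max flow: 6

Flow assignment:
  0 → 1: 6/17
  1 → 2: 3/16
  1 → 5: 3/8
  2 → 3: 3/20
  3 → 4: 3/8
  4 → 5: 3/12
  5 → 6: 6/6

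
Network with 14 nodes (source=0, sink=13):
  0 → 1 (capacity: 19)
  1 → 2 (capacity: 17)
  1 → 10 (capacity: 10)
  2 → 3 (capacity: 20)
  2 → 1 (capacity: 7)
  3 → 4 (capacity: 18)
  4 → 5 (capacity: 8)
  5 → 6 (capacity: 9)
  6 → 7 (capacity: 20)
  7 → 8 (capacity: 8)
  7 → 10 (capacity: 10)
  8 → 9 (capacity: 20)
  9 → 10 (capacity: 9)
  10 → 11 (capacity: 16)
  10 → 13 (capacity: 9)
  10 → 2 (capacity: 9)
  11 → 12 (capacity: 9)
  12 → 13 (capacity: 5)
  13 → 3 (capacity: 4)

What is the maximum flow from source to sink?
Maximum flow = 14

Max flow: 14

Flow assignment:
  0 → 1: 14/19
  1 → 2: 8/17
  1 → 10: 6/10
  2 → 3: 8/20
  3 → 4: 8/18
  4 → 5: 8/8
  5 → 6: 8/9
  6 → 7: 8/20
  7 → 10: 8/10
  10 → 11: 5/16
  10 → 13: 9/9
  11 → 12: 5/9
  12 → 13: 5/5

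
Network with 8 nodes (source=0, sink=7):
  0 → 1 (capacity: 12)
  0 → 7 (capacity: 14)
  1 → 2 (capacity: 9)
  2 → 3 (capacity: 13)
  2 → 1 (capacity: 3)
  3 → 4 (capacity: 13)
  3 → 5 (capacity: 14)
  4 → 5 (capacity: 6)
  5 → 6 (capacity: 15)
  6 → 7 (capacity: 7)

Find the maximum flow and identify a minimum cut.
Max flow = 21, Min cut edges: (0,7), (6,7)

Maximum flow: 21
Minimum cut: (0,7), (6,7)
Partition: S = [0, 1, 2, 3, 4, 5, 6], T = [7]

Max-flow min-cut theorem verified: both equal 21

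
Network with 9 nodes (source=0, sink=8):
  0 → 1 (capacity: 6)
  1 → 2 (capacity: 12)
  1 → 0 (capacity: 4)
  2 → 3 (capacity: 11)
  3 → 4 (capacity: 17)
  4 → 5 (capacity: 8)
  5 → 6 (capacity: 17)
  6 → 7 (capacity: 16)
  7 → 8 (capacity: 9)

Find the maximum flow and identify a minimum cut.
Max flow = 6, Min cut edges: (0,1)

Maximum flow: 6
Minimum cut: (0,1)
Partition: S = [0], T = [1, 2, 3, 4, 5, 6, 7, 8]

Max-flow min-cut theorem verified: both equal 6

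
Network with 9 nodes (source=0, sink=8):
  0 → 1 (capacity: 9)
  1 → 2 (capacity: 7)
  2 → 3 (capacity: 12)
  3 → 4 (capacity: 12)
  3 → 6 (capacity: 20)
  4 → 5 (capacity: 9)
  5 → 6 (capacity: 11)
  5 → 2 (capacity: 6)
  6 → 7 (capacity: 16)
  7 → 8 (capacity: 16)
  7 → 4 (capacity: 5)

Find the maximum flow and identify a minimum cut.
Max flow = 7, Min cut edges: (1,2)

Maximum flow: 7
Minimum cut: (1,2)
Partition: S = [0, 1], T = [2, 3, 4, 5, 6, 7, 8]

Max-flow min-cut theorem verified: both equal 7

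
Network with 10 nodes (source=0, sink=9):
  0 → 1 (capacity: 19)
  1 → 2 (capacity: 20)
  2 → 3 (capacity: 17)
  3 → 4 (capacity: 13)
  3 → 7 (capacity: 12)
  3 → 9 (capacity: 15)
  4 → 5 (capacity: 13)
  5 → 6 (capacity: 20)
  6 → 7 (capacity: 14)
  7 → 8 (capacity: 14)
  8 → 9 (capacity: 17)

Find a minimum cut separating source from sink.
Min cut value = 17, edges: (2,3)

Min cut value: 17
Partition: S = [0, 1, 2], T = [3, 4, 5, 6, 7, 8, 9]
Cut edges: (2,3)

By max-flow min-cut theorem, max flow = min cut = 17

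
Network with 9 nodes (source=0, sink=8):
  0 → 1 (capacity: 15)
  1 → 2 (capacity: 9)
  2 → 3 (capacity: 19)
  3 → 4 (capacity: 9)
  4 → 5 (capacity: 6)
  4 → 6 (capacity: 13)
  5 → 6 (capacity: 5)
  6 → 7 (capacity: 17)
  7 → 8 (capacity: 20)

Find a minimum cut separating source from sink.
Min cut value = 9, edges: (3,4)

Min cut value: 9
Partition: S = [0, 1, 2, 3], T = [4, 5, 6, 7, 8]
Cut edges: (3,4)

By max-flow min-cut theorem, max flow = min cut = 9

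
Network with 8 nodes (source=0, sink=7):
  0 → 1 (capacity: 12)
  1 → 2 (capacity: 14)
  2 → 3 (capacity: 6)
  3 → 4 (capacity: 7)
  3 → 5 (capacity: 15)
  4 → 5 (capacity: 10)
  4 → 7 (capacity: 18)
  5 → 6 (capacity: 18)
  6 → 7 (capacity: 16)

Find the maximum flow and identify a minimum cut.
Max flow = 6, Min cut edges: (2,3)

Maximum flow: 6
Minimum cut: (2,3)
Partition: S = [0, 1, 2], T = [3, 4, 5, 6, 7]

Max-flow min-cut theorem verified: both equal 6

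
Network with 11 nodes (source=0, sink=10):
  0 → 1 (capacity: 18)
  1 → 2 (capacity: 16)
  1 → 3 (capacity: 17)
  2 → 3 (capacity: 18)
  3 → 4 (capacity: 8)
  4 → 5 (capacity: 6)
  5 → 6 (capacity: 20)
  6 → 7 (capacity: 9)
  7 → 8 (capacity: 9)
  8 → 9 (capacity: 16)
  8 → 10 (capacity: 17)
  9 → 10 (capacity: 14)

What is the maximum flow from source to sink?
Maximum flow = 6

Max flow: 6

Flow assignment:
  0 → 1: 6/18
  1 → 3: 6/17
  3 → 4: 6/8
  4 → 5: 6/6
  5 → 6: 6/20
  6 → 7: 6/9
  7 → 8: 6/9
  8 → 10: 6/17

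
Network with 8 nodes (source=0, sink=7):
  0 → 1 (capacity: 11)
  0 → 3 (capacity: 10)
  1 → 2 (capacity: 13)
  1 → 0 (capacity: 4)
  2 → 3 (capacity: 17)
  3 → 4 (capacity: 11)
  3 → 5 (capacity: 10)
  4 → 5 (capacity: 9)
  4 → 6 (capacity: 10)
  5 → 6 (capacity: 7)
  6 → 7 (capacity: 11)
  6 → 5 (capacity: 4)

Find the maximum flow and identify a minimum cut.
Max flow = 11, Min cut edges: (6,7)

Maximum flow: 11
Minimum cut: (6,7)
Partition: S = [0, 1, 2, 3, 4, 5, 6], T = [7]

Max-flow min-cut theorem verified: both equal 11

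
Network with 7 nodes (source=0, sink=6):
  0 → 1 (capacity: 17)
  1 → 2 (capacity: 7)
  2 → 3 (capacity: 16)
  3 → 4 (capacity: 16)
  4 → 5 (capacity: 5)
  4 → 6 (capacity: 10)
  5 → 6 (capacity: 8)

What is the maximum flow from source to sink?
Maximum flow = 7

Max flow: 7

Flow assignment:
  0 → 1: 7/17
  1 → 2: 7/7
  2 → 3: 7/16
  3 → 4: 7/16
  4 → 6: 7/10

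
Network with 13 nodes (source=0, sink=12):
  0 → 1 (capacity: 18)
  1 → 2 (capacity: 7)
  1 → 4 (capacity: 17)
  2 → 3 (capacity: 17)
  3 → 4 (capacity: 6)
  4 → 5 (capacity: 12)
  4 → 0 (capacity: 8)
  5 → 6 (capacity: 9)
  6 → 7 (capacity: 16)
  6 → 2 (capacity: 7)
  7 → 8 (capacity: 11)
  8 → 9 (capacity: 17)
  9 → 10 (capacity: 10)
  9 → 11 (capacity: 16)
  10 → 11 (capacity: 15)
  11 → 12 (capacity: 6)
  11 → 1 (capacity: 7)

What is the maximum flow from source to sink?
Maximum flow = 6

Max flow: 6

Flow assignment:
  0 → 1: 10/18
  1 → 2: 1/7
  1 → 4: 12/17
  2 → 3: 1/17
  3 → 4: 1/6
  4 → 5: 9/12
  4 → 0: 4/8
  5 → 6: 9/9
  6 → 7: 9/16
  7 → 8: 9/11
  8 → 9: 9/17
  9 → 11: 9/16
  11 → 12: 6/6
  11 → 1: 3/7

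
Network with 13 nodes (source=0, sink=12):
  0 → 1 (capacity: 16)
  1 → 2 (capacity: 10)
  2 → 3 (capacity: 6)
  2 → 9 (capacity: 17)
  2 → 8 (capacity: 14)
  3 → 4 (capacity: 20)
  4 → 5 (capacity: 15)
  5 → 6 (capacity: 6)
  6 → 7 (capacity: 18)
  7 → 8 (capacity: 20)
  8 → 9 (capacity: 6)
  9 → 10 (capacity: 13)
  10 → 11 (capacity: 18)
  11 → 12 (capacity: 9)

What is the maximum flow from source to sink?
Maximum flow = 9

Max flow: 9

Flow assignment:
  0 → 1: 9/16
  1 → 2: 9/10
  2 → 9: 9/17
  9 → 10: 9/13
  10 → 11: 9/18
  11 → 12: 9/9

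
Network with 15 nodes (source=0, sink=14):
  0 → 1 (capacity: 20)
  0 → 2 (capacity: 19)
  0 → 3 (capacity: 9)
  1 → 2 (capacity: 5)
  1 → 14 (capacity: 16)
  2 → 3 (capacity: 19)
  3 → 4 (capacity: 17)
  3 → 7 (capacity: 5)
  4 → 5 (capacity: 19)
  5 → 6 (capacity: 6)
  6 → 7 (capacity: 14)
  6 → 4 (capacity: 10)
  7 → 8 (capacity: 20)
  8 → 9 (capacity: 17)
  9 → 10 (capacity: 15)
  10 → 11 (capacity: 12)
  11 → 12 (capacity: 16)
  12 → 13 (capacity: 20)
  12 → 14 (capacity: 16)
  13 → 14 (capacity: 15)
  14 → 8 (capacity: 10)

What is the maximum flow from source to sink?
Maximum flow = 27

Max flow: 27

Flow assignment:
  0 → 1: 16/20
  0 → 2: 11/19
  1 → 14: 16/16
  2 → 3: 11/19
  3 → 4: 6/17
  3 → 7: 5/5
  4 → 5: 6/19
  5 → 6: 6/6
  6 → 7: 6/14
  7 → 8: 11/20
  8 → 9: 11/17
  9 → 10: 11/15
  10 → 11: 11/12
  11 → 12: 11/16
  12 → 14: 11/16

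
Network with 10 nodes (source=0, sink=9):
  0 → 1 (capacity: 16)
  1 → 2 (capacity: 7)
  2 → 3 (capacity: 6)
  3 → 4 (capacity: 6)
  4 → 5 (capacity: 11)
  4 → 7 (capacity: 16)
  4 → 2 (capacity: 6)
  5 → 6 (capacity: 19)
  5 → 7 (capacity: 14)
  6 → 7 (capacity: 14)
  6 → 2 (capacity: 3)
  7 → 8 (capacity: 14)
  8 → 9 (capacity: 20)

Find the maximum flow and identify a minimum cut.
Max flow = 6, Min cut edges: (3,4)

Maximum flow: 6
Minimum cut: (3,4)
Partition: S = [0, 1, 2, 3], T = [4, 5, 6, 7, 8, 9]

Max-flow min-cut theorem verified: both equal 6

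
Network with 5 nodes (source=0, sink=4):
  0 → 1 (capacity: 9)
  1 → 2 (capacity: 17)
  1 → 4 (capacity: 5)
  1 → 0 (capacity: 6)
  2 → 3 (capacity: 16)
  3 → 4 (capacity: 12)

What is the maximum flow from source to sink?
Maximum flow = 9

Max flow: 9

Flow assignment:
  0 → 1: 9/9
  1 → 2: 4/17
  1 → 4: 5/5
  2 → 3: 4/16
  3 → 4: 4/12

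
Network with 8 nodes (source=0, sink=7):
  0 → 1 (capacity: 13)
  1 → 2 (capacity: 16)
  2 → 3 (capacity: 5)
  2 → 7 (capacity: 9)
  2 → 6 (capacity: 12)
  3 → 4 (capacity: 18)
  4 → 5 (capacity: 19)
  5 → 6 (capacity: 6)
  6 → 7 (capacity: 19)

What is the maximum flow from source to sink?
Maximum flow = 13

Max flow: 13

Flow assignment:
  0 → 1: 13/13
  1 → 2: 13/16
  2 → 7: 9/9
  2 → 6: 4/12
  6 → 7: 4/19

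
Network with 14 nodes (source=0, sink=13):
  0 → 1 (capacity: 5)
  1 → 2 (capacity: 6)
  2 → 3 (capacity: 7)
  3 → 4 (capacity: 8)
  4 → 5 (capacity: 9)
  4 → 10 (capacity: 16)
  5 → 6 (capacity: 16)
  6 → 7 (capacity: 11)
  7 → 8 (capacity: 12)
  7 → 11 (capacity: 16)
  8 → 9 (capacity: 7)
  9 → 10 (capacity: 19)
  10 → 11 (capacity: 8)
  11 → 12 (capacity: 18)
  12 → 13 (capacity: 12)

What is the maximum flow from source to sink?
Maximum flow = 5

Max flow: 5

Flow assignment:
  0 → 1: 5/5
  1 → 2: 5/6
  2 → 3: 5/7
  3 → 4: 5/8
  4 → 10: 5/16
  10 → 11: 5/8
  11 → 12: 5/18
  12 → 13: 5/12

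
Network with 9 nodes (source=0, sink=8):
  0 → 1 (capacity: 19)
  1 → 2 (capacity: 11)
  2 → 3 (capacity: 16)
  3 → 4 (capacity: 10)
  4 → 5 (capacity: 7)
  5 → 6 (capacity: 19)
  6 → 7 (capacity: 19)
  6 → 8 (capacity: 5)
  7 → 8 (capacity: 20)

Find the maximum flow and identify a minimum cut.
Max flow = 7, Min cut edges: (4,5)

Maximum flow: 7
Minimum cut: (4,5)
Partition: S = [0, 1, 2, 3, 4], T = [5, 6, 7, 8]

Max-flow min-cut theorem verified: both equal 7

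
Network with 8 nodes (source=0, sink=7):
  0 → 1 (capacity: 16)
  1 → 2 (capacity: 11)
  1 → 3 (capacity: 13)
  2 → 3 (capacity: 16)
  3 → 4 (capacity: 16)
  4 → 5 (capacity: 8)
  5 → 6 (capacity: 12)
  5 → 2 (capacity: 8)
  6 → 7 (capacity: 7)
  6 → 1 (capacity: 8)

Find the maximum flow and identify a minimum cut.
Max flow = 7, Min cut edges: (6,7)

Maximum flow: 7
Minimum cut: (6,7)
Partition: S = [0, 1, 2, 3, 4, 5, 6], T = [7]

Max-flow min-cut theorem verified: both equal 7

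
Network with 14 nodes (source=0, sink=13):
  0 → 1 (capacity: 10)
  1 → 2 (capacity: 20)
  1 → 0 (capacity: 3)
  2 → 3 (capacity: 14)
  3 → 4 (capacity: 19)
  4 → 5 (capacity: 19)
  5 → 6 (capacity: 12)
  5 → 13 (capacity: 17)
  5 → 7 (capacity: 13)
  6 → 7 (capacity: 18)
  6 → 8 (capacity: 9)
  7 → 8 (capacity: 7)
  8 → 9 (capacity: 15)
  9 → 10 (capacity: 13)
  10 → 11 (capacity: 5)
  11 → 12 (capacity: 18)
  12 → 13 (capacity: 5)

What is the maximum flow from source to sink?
Maximum flow = 10

Max flow: 10

Flow assignment:
  0 → 1: 10/10
  1 → 2: 10/20
  2 → 3: 10/14
  3 → 4: 10/19
  4 → 5: 10/19
  5 → 13: 10/17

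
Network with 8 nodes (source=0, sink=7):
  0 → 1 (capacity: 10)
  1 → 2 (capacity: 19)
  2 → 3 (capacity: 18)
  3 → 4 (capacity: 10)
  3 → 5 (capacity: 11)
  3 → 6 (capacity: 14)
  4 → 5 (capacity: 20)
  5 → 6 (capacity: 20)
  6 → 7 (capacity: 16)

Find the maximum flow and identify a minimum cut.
Max flow = 10, Min cut edges: (0,1)

Maximum flow: 10
Minimum cut: (0,1)
Partition: S = [0], T = [1, 2, 3, 4, 5, 6, 7]

Max-flow min-cut theorem verified: both equal 10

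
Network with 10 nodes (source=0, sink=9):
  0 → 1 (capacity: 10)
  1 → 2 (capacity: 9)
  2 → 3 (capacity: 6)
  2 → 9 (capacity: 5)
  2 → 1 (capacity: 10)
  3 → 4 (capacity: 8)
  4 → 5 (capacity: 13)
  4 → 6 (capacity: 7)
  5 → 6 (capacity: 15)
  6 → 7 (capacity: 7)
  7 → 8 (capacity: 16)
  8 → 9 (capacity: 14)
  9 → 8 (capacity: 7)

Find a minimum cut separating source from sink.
Min cut value = 9, edges: (1,2)

Min cut value: 9
Partition: S = [0, 1], T = [2, 3, 4, 5, 6, 7, 8, 9]
Cut edges: (1,2)

By max-flow min-cut theorem, max flow = min cut = 9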